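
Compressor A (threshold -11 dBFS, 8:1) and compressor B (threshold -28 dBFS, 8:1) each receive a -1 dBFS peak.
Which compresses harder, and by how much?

A: GR = 10 − 10/8 = 8.75 dB.
B: GR = 27 − 27/8 = 23.625 dB.
B applies 14.875 dB more gain reduction.

B, by 14.875 dB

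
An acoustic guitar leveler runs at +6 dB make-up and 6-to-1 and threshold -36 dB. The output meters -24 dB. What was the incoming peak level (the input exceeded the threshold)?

Stripping the +6 dB make-up gives -30 dB at the gain stage.
That's 6 dB above the -36 dB threshold.
Input overshoot = R × output overshoot = 36 dB → input = -36 + 36 = 0 dB.

0 dB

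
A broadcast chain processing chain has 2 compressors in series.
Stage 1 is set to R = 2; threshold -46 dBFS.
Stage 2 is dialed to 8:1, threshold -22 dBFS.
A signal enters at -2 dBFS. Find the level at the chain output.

Stage 1: overshoot 44 dB → 44/2 = 22 dB → -24 dBFS.
Stage 2: -24 dBFS ≤ -22 dBFS, so stage 2 doesn't engage; output -24 dBFS.

-24 dBFS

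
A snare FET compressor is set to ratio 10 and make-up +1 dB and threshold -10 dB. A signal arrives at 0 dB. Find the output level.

-8 dB

0 dB sits 10 dB over threshold.
At 10:1 the overshoot is divided by 10, leaving 1 dB above threshold.
Output = -10 + 1 = -9 dB; make-up adds 1 dB, giving -8 dB.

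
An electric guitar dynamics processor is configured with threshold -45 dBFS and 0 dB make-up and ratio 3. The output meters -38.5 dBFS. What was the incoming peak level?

That's 6.5 dB above the -45 dBFS threshold.
Before 3:1 compression the overshoot was 6.5 × 3 = 19.5 dB, so input = -45 + 19.5 = -25.5 dBFS.

-25.5 dBFS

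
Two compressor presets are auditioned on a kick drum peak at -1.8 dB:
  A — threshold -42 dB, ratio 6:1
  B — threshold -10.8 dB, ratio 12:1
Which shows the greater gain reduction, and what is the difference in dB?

A, by 25.25 dB

A: GR = 40.2 − 40.2/6 = 33.5 dB.
B: GR = 9 − 9/12 = 8.25 dB.
A applies 25.25 dB more gain reduction.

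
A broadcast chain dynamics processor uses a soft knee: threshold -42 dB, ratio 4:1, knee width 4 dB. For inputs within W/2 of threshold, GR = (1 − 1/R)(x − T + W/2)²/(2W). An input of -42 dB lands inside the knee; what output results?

x − T + W/2 = -42 − (-42) + 2 = 2.
GR = (1 − 1/4) × 2² / 8 = 0.75 × 4 / 8 = 0.375 dB.
Output = -42 − 0.375 = -42.375 dB.

-42.375 dB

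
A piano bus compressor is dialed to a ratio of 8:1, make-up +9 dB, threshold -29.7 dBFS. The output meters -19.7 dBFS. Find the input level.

Remove make-up: -19.7 − 9 = -28.7 dBFS.
That's 1 dB above the -29.7 dBFS threshold.
Undo the ratio: input overshoot = 1 × 8 = 8 dB, giving input = -21.7 dBFS.

-21.7 dBFS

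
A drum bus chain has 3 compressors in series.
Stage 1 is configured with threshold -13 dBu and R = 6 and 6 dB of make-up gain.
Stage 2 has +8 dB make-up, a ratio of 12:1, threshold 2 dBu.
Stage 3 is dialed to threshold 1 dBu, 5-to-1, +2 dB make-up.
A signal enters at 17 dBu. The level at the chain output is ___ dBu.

Stage 1: 30 dB above -13 dBu, reduced 6:1 to 5 dB above → -8 dBu; +6 dB make-up → -2 dBu.
Stage 2: -2 dBu is at or below the 2 dBu threshold — no compression; make-up brings it to 6 dBu.
Stage 3: 5 dB above 1 dBu, reduced 5:1 to 1 dB above → 2 dBu; +2 dB make-up → 4 dBu.

4 dBu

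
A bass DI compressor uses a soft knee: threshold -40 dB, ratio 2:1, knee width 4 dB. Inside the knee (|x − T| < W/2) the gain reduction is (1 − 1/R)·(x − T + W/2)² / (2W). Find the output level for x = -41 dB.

-41.0625 dB

x − T + W/2 = -41 − (-40) + 2 = 1.
GR = (1 − 1/2) × 1² / 8 = 0.5 × 1 / 8 = 0.0625 dB.
Output = -41 − 0.0625 = -41.0625 dB.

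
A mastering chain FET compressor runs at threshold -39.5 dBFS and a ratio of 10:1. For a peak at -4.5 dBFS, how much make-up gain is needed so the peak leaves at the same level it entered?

Overshoot 35 dB → 35/10 = 3.5 dB after compression, so the compressed level is -39.5 + 3.5 = -36 dBFS.
Make-up = target − compressed = -4.5 − (-36) = 31.5 dB.

31.5 dB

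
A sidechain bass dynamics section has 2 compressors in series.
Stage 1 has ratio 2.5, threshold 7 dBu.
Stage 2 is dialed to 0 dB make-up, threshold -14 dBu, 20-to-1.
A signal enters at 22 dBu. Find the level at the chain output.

Stage 1: 15 dB above 7 dBu, reduced 2.5:1 to 6 dB above → 13 dBu.
Stage 2: 13 dBu is 27 dB over -14 dBu; at 20:1 that becomes 1.35 dB over, giving -12.65 dBu.

-12.65 dBu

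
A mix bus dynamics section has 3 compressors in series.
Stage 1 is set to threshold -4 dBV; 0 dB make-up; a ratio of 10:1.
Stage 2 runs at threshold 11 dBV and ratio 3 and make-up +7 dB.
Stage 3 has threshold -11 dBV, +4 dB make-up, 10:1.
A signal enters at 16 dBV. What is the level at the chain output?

-5.4 dBV

Stage 1: 16 dBV is 20 dB over -4 dBV; at 10:1 that becomes 2 dB over, giving -2 dBV.
Stage 2: below threshold (-2 ≤ 11); passes unchanged; make-up brings it to 5 dBV.
Stage 3: 16 dB above -11 dBV, reduced 10:1 to 1.6 dB above → -9.4 dBV; +4 dB make-up → -5.4 dBV.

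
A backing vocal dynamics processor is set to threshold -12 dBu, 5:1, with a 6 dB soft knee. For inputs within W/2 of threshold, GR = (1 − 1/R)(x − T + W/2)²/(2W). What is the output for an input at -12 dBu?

-12.6 dBu

x − T + W/2 = -12 − (-12) + 3 = 3.
GR = (1 − 1/5) × 3² / 12 = 0.8 × 9 / 12 = 0.6 dB.
Output = -12 − 0.6 = -12.6 dBu.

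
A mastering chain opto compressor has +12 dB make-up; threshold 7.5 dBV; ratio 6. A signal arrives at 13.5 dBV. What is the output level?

20.5 dBV

The input is 6 dB above the 7.5 dBV threshold.
The 6 dB excess becomes 1 dB after 6:1 reduction.
That puts the output at 8.5 dBV; make-up adds 12 dB, giving 20.5 dBV.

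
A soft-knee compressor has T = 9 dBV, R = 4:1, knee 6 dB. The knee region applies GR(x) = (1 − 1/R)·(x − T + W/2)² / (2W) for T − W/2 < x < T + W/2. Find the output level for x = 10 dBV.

9 dBV

x − T + W/2 = 10 − 9 + 3 = 4.
GR = (1 − 1/4) × 4² / 12 = 0.75 × 16 / 12 = 1 dB.
Output = 10 − 1 = 9 dBV.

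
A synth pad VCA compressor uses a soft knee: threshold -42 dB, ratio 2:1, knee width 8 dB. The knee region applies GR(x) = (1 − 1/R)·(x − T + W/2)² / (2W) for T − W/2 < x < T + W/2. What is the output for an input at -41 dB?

x − T + W/2 = -41 − (-42) + 4 = 5.
GR = (1 − 1/2) × 5² / 16 = 0.5 × 25 / 16 = 0.78125 dB.
Output = -41 − 0.78125 = -41.78125 dB.

-41.78125 dB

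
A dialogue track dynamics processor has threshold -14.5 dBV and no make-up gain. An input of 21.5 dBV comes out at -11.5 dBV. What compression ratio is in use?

Input overshoot = 21.5 − (-14.5) = 36 dB; output overshoot = -11.5 − (-14.5) = 3 dB.
Ratio = 36 / 3 = 12.

12:1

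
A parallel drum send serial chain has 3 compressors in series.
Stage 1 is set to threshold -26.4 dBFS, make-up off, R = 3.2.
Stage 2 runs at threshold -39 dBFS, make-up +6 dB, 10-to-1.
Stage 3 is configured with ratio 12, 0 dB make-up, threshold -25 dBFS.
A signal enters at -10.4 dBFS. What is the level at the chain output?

-31.24 dBFS

Stage 1: -10.4 dBFS is 16 dB over -26.4 dBFS; at 3.2:1 that becomes 5 dB over, giving -21.4 dBFS.
Stage 2: overshoot 17.6 dB → 17.6/10 = 1.76 dB → -37.24 dBFS; +6 dB make-up → -31.24 dBFS.
Stage 3: -31.24 dBFS ≤ -25 dBFS, so stage 3 doesn't engage; output -31.24 dBFS.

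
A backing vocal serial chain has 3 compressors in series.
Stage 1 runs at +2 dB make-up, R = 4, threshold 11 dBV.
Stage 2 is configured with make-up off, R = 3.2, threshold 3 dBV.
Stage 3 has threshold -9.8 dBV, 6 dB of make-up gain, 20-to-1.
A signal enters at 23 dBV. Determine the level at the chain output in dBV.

-2.956875 dBV

Stage 1: overshoot 12 dB → 12/4 = 3 dB → 14 dBV; +2 dB make-up → 16 dBV.
Stage 2: overshoot 13 dB → 13/3.2 = 4.0625 dB → 7.0625 dBV.
Stage 3: 16.8625 dB above -9.8 dBV, reduced 20:1 to 0.843125 dB above → -8.956875 dBV; +6 dB make-up → -2.956875 dBV.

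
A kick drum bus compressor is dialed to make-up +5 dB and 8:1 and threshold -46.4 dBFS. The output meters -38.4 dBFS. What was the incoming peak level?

Before make-up, the level was -38.4 − 5 = -43.4 dBFS.
Post-compression overshoot = -43.4 − (-46.4) = 3 dB.
Before 8:1 compression the overshoot was 3 × 8 = 24 dB, so input = -46.4 + 24 = -22.4 dBFS.

-22.4 dBFS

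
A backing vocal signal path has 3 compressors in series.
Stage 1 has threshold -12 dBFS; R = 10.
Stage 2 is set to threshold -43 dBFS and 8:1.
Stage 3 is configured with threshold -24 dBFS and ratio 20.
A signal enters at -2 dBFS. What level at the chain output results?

-39 dBFS

Stage 1: 10 dB above -12 dBFS, reduced 10:1 to 1 dB above → -11 dBFS.
Stage 2: 32 dB above -43 dBFS, reduced 8:1 to 4 dB above → -39 dBFS.
Stage 3: below threshold (-39 ≤ -24); passes unchanged; output -39 dBFS.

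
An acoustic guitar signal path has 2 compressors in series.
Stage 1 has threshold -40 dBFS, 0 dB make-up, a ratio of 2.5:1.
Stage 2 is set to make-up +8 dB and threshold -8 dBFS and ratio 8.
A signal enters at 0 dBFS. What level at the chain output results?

Stage 1: 0 dBFS is 40 dB over -40 dBFS; at 2.5:1 that becomes 16 dB over, giving -24 dBFS.
Stage 2: -24 dBFS ≤ -8 dBFS, so stage 2 doesn't engage; make-up brings it to -16 dBFS.

-16 dBFS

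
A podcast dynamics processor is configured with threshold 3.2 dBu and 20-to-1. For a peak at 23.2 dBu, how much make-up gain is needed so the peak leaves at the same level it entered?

Without make-up, output = threshold + overshoot/20 = 3.2 + 1 = 4.2 dBu.
Gap to target: 19 dB.

19 dB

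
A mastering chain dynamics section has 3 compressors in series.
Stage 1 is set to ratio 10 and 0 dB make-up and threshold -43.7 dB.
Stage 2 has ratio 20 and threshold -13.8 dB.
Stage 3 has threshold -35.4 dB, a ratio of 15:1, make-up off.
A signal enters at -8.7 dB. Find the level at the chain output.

Stage 1: 35 dB above -43.7 dB, reduced 10:1 to 3.5 dB above → -40.2 dB.
Stage 2: -40.2 dB ≤ -13.8 dB, so stage 2 doesn't engage; output -40.2 dB.
Stage 3: below threshold (-40.2 ≤ -35.4); passes unchanged; output -40.2 dB.

-40.2 dB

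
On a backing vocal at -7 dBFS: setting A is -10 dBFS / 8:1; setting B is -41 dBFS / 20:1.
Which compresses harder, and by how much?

B, by 29.675 dB

A: GR = 3 − 3/8 = 2.625 dB.
B: GR = 34 − 34/20 = 32.3 dB.
B applies 29.675 dB more gain reduction.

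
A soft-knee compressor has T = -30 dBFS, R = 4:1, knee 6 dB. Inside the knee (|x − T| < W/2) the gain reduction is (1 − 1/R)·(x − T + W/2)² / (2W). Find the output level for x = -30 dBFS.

-30.5625 dBFS

x − T + W/2 = -30 − (-30) + 3 = 3.
GR = (1 − 1/4) × 3² / 12 = 0.75 × 9 / 12 = 0.5625 dB.
Output = -30 − 0.5625 = -30.5625 dBFS.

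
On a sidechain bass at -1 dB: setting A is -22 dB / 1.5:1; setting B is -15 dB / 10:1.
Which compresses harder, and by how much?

A: GR = 21 − 21/1.5 = 7 dB.
B: GR = 14 − 14/10 = 12.6 dB.
Difference: 5.6 dB in favour of B.

B, by 5.6 dB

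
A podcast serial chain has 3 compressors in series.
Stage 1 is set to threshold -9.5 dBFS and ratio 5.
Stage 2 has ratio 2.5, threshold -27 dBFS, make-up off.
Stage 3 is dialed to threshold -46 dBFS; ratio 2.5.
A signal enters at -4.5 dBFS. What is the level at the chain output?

Stage 1: -4.5 dBFS is 5 dB over -9.5 dBFS; at 5:1 that becomes 1 dB over, giving -8.5 dBFS.
Stage 2: -8.5 dBFS is 18.5 dB over -27 dBFS; at 2.5:1 that becomes 7.4 dB over, giving -19.6 dBFS.
Stage 3: overshoot 26.4 dB → 26.4/2.5 = 10.56 dB → -35.44 dBFS.

-35.44 dBFS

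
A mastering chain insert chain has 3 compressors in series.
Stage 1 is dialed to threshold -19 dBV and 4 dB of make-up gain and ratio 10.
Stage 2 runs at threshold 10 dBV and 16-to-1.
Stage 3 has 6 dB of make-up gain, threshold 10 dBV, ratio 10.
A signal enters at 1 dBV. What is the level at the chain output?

-7 dBV

Stage 1: 1 dBV is 20 dB over -19 dBV; at 10:1 that becomes 2 dB over, giving -17 dBV; +4 dB make-up → -13 dBV.
Stage 2: below threshold (-13 ≤ 10); passes unchanged; output -13 dBV.
Stage 3: below threshold (-13 ≤ 10); passes unchanged; make-up brings it to -7 dBV.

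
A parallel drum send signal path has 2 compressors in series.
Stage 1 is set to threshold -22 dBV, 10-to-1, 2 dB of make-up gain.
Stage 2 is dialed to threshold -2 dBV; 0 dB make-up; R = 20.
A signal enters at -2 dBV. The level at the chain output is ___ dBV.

Stage 1: -2 dBV is 20 dB over -22 dBV; at 10:1 that becomes 2 dB over, giving -20 dBV; +2 dB make-up → -18 dBV.
Stage 2: -18 dBV is at or below the -2 dBV threshold — no compression; output -18 dBV.

-18 dBV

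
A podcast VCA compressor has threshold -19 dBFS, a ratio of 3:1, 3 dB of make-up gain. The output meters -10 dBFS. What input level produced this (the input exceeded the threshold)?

Stripping the +3 dB make-up gives -13 dBFS at the gain stage.
That's 6 dB above the -19 dBFS threshold.
Undo the ratio: input overshoot = 6 × 3 = 18 dB, giving input = -1 dBFS.

-1 dBFS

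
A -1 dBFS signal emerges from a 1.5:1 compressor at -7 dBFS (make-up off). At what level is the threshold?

Input is 18 dB above T (since output overshoot × R = input overshoot: (-7 − T)·1.5 = -1 − T gives T = -19 dBFS).
Check: -19 + (-1 − (-19))/1.5 = -19 + 12 = -7 dBFS. ✓

-19 dBFS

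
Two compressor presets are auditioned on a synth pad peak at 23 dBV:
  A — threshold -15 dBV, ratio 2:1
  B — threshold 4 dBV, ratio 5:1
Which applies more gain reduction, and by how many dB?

A: overshoot 38 dB → output overshoot 19 dB → GR 19 dB.
B: overshoot 19 dB → output overshoot 3.8 dB → GR 15.2 dB.
Difference: 3.8 dB in favour of A.

A, by 3.8 dB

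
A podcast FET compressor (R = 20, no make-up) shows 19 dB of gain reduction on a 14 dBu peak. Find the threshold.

-6 dBu

Gain reduction = 14 − (-5) = 19 dB; output overshoot = GR / (R − 1) = 19 / 19 = 1 dB.
Threshold = output − output overshoot = -5 − 1 = -6 dBu.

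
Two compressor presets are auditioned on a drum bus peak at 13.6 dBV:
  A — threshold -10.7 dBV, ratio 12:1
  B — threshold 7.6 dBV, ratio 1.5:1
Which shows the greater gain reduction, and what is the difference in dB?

A: GR = 24.3 − 24.3/12 = 22.275 dB.
B: GR = 6 − 6/1.5 = 2 dB.
Difference: 20.275 dB in favour of A.

A, by 20.275 dB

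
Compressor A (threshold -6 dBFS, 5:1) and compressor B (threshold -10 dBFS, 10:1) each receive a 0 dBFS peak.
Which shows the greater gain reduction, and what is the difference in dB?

A: overshoot 6 dB → output overshoot 1.2 dB → GR 4.8 dB.
B: overshoot 10 dB → output overshoot 1 dB → GR 9 dB.
Difference: 4.2 dB in favour of B.

B, by 4.2 dB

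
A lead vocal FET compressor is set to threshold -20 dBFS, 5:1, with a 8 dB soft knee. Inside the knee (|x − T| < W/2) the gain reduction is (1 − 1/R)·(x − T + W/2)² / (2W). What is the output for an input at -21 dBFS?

x − T + W/2 = -21 − (-20) + 4 = 3.
GR = (1 − 1/5) × 3² / 16 = 0.8 × 9 / 16 = 0.45 dB.
Output = -21 − 0.45 = -21.45 dBFS.

-21.45 dBFS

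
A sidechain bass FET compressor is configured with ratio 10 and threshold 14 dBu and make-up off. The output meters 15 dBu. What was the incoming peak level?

That's 1 dB above the 14 dBu threshold.
Input overshoot = R × output overshoot = 10 dB → input = 14 + 10 = 24 dBu.

24 dBu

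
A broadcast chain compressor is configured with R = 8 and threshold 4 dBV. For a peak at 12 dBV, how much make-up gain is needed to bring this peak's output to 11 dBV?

Overshoot 8 dB → 8/8 = 1 dB after compression, so the compressed level is 4 + 1 = 5 dBV.
Make-up = target − compressed = 11 − 5 = 6 dB.

6 dB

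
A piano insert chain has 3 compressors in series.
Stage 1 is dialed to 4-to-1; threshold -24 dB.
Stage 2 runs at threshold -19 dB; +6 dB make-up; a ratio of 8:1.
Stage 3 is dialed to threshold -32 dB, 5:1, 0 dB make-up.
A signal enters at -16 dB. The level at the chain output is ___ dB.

Stage 1: -16 dB is 8 dB over -24 dB; at 4:1 that becomes 2 dB over, giving -22 dB.
Stage 2: below threshold (-22 ≤ -19); passes unchanged; make-up brings it to -16 dB.
Stage 3: overshoot 16 dB → 16/5 = 3.2 dB → -28.8 dB.

-28.8 dB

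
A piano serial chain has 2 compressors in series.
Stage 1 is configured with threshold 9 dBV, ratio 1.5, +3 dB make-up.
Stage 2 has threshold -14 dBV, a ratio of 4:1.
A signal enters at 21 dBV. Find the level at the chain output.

-5.5 dBV

Stage 1: 12 dB above 9 dBV, reduced 1.5:1 to 8 dB above → 17 dBV; +3 dB make-up → 20 dBV.
Stage 2: 34 dB above -14 dBV, reduced 4:1 to 8.5 dB above → -5.5 dBV.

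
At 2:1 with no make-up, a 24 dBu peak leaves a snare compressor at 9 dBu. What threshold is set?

Let T be the threshold. Output overshoot = (input overshoot)/R, so 9 − T = (24 − T)/2.
2·(9 − T) = 24 − T → 1·T = 18 − 24 = -6.
T = -6/1 = -6 dBu.

-6 dBu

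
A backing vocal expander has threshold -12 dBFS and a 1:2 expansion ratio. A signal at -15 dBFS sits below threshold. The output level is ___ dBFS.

-18 dBFS

Undershoot = (-12) − (-15) = 3 dB.
At 1:2, that expands to 6 dB under threshold.
Output = -12 − 6 = -18 dBFS.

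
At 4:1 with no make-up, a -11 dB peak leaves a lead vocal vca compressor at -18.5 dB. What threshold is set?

-21 dB

Input is 10 dB above T (since output overshoot × R = input overshoot: (-18.5 − T)·4 = -11 − T gives T = -21 dB).
Check: -21 + (-11 − (-21))/4 = -21 + 2.5 = -18.5 dB. ✓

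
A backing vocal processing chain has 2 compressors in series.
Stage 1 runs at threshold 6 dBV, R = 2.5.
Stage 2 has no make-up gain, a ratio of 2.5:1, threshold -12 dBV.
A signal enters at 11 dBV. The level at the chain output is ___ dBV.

-4 dBV

Stage 1: overshoot 5 dB → 5/2.5 = 2 dB → 8 dBV.
Stage 2: 20 dB above -12 dBV, reduced 2.5:1 to 8 dB above → -4 dBV.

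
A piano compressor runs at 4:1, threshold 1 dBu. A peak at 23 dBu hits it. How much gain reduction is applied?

16.5 dB

23 dBu exceeds the threshold by 22 dB.
At 4:1, output sits 22/4 = 5.5 dB above threshold.
So the signal is attenuated by 22 − 5.5 = 16.5 dB.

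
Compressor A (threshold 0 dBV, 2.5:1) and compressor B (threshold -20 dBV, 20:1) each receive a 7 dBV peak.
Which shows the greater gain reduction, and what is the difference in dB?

A: 7 dB over, compressed to 2.8 dB over, so 4.2 dB of GR.
B: 27 dB over, compressed to 1.35 dB over, so 25.65 dB of GR.
Difference: 21.45 dB in favour of B.

B, by 21.45 dB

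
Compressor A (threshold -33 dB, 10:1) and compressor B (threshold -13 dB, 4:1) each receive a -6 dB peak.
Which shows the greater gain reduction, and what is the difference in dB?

A: 27 dB over, compressed to 2.7 dB over, so 24.3 dB of GR.
B: 7 dB over, compressed to 1.75 dB over, so 5.25 dB of GR.
A applies 19.05 dB more gain reduction.

A, by 19.05 dB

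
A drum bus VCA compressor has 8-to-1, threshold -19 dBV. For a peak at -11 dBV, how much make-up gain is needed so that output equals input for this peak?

Overshoot 8 dB → 8/8 = 1 dB after compression, so the compressed level is -19 + 1 = -18 dBV.
Make-up = target − compressed = -11 − (-18) = 7 dB.

7 dB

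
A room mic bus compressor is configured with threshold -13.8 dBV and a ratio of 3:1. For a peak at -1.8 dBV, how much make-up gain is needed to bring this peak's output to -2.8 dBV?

The peak compresses to -13.8 + 12/3 = -9.8 dBV.
To reach -2.8 dBV requires -2.8 − (-9.8) = 7 dB of make-up.

7 dB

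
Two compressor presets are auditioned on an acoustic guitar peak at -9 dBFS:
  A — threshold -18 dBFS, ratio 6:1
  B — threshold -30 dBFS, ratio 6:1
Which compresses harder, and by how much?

B, by 10 dB

A: overshoot 9 dB → output overshoot 1.5 dB → GR 7.5 dB.
B: overshoot 21 dB → output overshoot 3.5 dB → GR 17.5 dB.
B applies 10 dB more gain reduction.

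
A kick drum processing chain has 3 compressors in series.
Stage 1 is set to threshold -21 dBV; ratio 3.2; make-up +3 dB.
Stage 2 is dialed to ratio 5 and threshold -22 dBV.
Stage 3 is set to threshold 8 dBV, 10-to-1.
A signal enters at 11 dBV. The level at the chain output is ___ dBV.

-19.2 dBV

Stage 1: overshoot 32 dB → 32/3.2 = 10 dB → -11 dBV; +3 dB make-up → -8 dBV.
Stage 2: overshoot 14 dB → 14/5 = 2.8 dB → -19.2 dBV.
Stage 3: -19.2 dBV ≤ 8 dBV, so stage 3 doesn't engage; output -19.2 dBV.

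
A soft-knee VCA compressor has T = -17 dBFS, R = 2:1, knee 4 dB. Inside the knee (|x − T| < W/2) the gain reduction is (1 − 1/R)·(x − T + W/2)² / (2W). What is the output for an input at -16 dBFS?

-16.5625 dBFS

x − T + W/2 = -16 − (-17) + 2 = 3.
GR = (1 − 1/2) × 3² / 8 = 0.5 × 9 / 8 = 0.5625 dB.
Output = -16 − 0.5625 = -16.5625 dBFS.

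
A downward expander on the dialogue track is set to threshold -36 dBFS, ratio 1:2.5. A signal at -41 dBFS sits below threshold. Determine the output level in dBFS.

Undershoot = (-36) − (-41) = 5 dB.
At 1:2.5, that expands to 12.5 dB under threshold.
Output = -36 − 12.5 = -48.5 dBFS.

-48.5 dBFS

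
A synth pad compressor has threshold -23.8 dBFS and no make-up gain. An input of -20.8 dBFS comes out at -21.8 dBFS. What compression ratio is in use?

Input overshoot = -20.8 − (-23.8) = 3 dB; output overshoot = -21.8 − (-23.8) = 2 dB.
Ratio = 3 / 2 = 1.5.

1.5:1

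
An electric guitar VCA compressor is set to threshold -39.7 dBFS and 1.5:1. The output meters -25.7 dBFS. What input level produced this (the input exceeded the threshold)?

-18.7 dBFS

Post-compression overshoot = -25.7 − (-39.7) = 14 dB.
Undo the ratio: input overshoot = 14 × 1.5 = 21 dB, giving input = -18.7 dBFS.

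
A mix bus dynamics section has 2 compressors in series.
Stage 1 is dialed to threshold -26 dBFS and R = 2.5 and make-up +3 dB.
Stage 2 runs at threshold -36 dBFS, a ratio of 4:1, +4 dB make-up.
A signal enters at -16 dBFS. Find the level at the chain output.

-27.75 dBFS

Stage 1: -16 dBFS is 10 dB over -26 dBFS; at 2.5:1 that becomes 4 dB over, giving -22 dBFS; +3 dB make-up → -19 dBFS.
Stage 2: -19 dBFS is 17 dB over -36 dBFS; at 4:1 that becomes 4.25 dB over, giving -31.75 dBFS; +4 dB make-up → -27.75 dBFS.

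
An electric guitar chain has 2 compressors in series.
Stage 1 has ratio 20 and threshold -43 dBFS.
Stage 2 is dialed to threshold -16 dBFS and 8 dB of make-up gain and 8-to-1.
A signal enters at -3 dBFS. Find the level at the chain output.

-33 dBFS

Stage 1: overshoot 40 dB → 40/20 = 2 dB → -41 dBFS.
Stage 2: -41 dBFS is at or below the -16 dBFS threshold — no compression; make-up brings it to -33 dBFS.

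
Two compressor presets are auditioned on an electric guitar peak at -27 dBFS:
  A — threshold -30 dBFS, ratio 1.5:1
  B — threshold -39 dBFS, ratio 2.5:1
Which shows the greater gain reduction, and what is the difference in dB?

B, by 6.2 dB

A: overshoot 3 dB → output overshoot 2 dB → GR 1 dB.
B: overshoot 12 dB → output overshoot 4.8 dB → GR 7.2 dB.
B applies 6.2 dB more gain reduction.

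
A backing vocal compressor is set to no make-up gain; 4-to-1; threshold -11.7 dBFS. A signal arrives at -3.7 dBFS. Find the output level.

Overshoot: -3.7 − (-11.7) = 8 dB.
4:1 compression reduces that to 8/4 = 2 dB over.
Output = -11.7 + 2 = -9.7 dBFS.

-9.7 dBFS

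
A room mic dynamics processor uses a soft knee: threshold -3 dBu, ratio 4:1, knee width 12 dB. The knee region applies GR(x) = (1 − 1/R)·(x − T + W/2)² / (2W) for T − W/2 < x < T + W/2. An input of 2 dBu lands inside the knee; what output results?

-1.78125 dBu

x − T + W/2 = 2 − (-3) + 6 = 11.
GR = (1 − 1/4) × 11² / 24 = 0.75 × 121 / 24 = 3.78125 dB.
Output = 2 − 3.78125 = -1.78125 dBu.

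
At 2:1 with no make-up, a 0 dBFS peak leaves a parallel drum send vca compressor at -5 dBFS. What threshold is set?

-10 dBFS

Let T be the threshold. Output overshoot = (input overshoot)/R, so -5 − T = (0 − T)/2.
2·(-5 − T) = 0 − T → 1·T = -10 − 0 = -10.
T = -10/1 = -10 dBFS.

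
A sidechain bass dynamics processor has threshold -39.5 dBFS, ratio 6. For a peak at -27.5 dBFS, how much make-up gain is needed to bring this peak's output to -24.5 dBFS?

13 dB

Overshoot 12 dB → 12/6 = 2 dB after compression, so the compressed level is -39.5 + 2 = -37.5 dBFS.
Make-up = target − compressed = -24.5 − (-37.5) = 13 dB.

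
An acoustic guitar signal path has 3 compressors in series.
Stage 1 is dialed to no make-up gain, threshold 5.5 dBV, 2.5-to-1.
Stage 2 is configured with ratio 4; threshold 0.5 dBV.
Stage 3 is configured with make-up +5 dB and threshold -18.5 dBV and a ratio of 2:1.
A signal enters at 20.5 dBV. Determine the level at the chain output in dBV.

Stage 1: overshoot 15 dB → 15/2.5 = 6 dB → 11.5 dBV.
Stage 2: 11.5 dBV is 11 dB over 0.5 dBV; at 4:1 that becomes 2.75 dB over, giving 3.25 dBV.
Stage 3: overshoot 21.75 dB → 21.75/2 = 10.875 dB → -7.625 dBV; +5 dB make-up → -2.625 dBV.

-2.625 dBV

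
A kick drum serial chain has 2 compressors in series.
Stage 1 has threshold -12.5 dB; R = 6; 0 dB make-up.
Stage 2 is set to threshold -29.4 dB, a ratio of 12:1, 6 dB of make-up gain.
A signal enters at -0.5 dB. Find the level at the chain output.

-21.825 dB

Stage 1: -0.5 dB is 12 dB over -12.5 dB; at 6:1 that becomes 2 dB over, giving -10.5 dB.
Stage 2: -10.5 dB is 18.9 dB over -29.4 dB; at 12:1 that becomes 1.575 dB over, giving -27.825 dB; +6 dB make-up → -21.825 dB.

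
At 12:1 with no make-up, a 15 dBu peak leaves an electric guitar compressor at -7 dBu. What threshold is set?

-9 dBu

Let T be the threshold. Output overshoot = (input overshoot)/R, so -7 − T = (15 − T)/12.
12·(-7 − T) = 15 − T → 11·T = -84 − 15 = -99.
T = -99/11 = -9 dBu.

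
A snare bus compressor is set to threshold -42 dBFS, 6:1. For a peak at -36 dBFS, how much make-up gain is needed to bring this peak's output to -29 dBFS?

12 dB

Without make-up, output = threshold + overshoot/6 = -42 + 1 = -41 dBFS.
Gap to target: 12 dB.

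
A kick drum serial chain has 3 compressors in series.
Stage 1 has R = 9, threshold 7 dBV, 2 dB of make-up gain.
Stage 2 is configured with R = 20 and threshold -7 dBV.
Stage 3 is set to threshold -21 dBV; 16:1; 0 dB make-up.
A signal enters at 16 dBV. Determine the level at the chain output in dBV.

-20.071875 dBV

Stage 1: overshoot 9 dB → 9/9 = 1 dB → 8 dBV; +2 dB make-up → 10 dBV.
Stage 2: overshoot 17 dB → 17/20 = 0.85 dB → -6.15 dBV.
Stage 3: -6.15 dBV is 14.85 dB over -21 dBV; at 16:1 that becomes 0.928125 dB over, giving -20.071875 dBV.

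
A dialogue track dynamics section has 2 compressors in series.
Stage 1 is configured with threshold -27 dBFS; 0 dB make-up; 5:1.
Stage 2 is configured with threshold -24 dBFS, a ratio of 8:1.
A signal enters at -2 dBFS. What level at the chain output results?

-23.75 dBFS

Stage 1: 25 dB above -27 dBFS, reduced 5:1 to 5 dB above → -22 dBFS.
Stage 2: overshoot 2 dB → 2/8 = 0.25 dB → -23.75 dBFS.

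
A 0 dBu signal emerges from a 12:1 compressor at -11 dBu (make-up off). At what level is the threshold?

-12 dBu

Let T be the threshold. Output overshoot = (input overshoot)/R, so -11 − T = (0 − T)/12.
12·(-11 − T) = 0 − T → 11·T = -132 − 0 = -132.
T = -132/11 = -12 dBu.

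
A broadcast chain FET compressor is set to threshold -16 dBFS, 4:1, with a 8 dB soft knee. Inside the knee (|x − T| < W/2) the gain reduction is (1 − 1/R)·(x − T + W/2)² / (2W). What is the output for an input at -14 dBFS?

-15.6875 dBFS

x − T + W/2 = -14 − (-16) + 4 = 6.
GR = (1 − 1/4) × 6² / 16 = 0.75 × 36 / 16 = 1.6875 dB.
Output = -14 − 1.6875 = -15.6875 dBFS.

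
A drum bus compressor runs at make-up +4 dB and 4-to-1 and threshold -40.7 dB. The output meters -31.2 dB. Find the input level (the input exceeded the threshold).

-18.7 dB

Before make-up, the level was -31.2 − 4 = -35.2 dB.
That's 5.5 dB above the -40.7 dB threshold.
Before 4:1 compression the overshoot was 5.5 × 4 = 22 dB, so input = -40.7 + 22 = -18.7 dB.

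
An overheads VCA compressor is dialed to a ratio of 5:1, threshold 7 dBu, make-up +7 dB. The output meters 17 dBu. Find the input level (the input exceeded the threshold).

22 dBu

Before make-up, the level was 17 − 7 = 10 dBu.
Post-compression overshoot = 10 − 7 = 3 dB.
Before 5:1 compression the overshoot was 3 × 5 = 15 dB, so input = 7 + 15 = 22 dBu.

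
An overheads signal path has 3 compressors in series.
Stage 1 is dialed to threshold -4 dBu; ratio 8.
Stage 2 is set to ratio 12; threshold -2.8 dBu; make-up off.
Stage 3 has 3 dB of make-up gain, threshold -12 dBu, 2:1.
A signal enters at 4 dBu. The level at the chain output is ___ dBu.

-4.5 dBu

Stage 1: 8 dB above -4 dBu, reduced 8:1 to 1 dB above → -3 dBu.
Stage 2: below threshold (-3 ≤ -2.8); passes unchanged; output -3 dBu.
Stage 3: overshoot 9 dB → 9/2 = 4.5 dB → -7.5 dBu; +3 dB make-up → -4.5 dBu.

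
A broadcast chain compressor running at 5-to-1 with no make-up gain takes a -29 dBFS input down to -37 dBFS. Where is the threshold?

-39 dBFS

Input is 10 dB above T (since output overshoot × R = input overshoot: (-37 − T)·5 = -29 − T gives T = -39 dBFS).
Check: -39 + (-29 − (-39))/5 = -39 + 2 = -37 dBFS. ✓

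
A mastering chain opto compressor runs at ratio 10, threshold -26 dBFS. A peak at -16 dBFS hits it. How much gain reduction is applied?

-16 dBFS exceeds the threshold by 10 dB.
A 10:1 ratio leaves 1 dB of that excess.
Gain reduction = 10 − 1 = 9 dB.

9 dB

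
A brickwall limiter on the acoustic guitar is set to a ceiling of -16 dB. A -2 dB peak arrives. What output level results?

The limiter clamps the peak to its -16 dB ceiling.

-16 dB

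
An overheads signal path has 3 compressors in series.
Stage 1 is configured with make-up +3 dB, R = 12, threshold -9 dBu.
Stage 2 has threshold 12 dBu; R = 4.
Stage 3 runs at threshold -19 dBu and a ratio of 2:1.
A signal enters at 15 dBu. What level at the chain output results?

Stage 1: 24 dB above -9 dBu, reduced 12:1 to 2 dB above → -7 dBu; +3 dB make-up → -4 dBu.
Stage 2: -4 dBu is at or below the 12 dBu threshold — no compression; output -4 dBu.
Stage 3: 15 dB above -19 dBu, reduced 2:1 to 7.5 dB above → -11.5 dBu.

-11.5 dBu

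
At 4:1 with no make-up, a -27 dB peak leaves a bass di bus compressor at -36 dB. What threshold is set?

-39 dB

Let T be the threshold. Output overshoot = (input overshoot)/R, so -36 − T = (-27 − T)/4.
4·(-36 − T) = -27 − T → 3·T = -144 − (-27) = -117.
T = -117/3 = -39 dB.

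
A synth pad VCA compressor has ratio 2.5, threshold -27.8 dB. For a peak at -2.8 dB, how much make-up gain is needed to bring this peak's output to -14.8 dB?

The peak compresses to -27.8 + 25/2.5 = -17.8 dB.
To reach -14.8 dB requires -14.8 − (-17.8) = 3 dB of make-up.

3 dB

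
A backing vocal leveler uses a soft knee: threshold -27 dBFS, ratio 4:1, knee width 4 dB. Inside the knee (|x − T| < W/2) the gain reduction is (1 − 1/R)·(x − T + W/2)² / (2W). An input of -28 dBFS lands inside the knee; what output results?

x − T + W/2 = -28 − (-27) + 2 = 1.
GR = (1 − 1/4) × 1² / 8 = 0.75 × 1 / 8 = 0.09375 dB.
Output = -28 − 0.09375 = -28.09375 dBFS.

-28.09375 dBFS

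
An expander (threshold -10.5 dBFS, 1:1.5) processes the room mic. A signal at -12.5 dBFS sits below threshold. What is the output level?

Undershoot = (-10.5) − (-12.5) = 2 dB.
At 1:1.5, that expands to 3 dB under threshold.
Output = -10.5 − 3 = -13.5 dBFS.

-13.5 dBFS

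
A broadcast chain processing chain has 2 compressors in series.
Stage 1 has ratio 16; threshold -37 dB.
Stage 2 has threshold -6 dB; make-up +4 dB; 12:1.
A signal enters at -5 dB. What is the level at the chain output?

Stage 1: overshoot 32 dB → 32/16 = 2 dB → -35 dB.
Stage 2: -35 dB is at or below the -6 dB threshold — no compression; make-up brings it to -31 dB.

-31 dB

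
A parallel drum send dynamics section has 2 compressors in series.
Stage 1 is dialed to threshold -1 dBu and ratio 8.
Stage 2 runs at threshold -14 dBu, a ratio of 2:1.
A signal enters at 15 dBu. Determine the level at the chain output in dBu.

-6.5 dBu

Stage 1: overshoot 16 dB → 16/8 = 2 dB → 1 dBu.
Stage 2: 15 dB above -14 dBu, reduced 2:1 to 7.5 dB above → -6.5 dBu.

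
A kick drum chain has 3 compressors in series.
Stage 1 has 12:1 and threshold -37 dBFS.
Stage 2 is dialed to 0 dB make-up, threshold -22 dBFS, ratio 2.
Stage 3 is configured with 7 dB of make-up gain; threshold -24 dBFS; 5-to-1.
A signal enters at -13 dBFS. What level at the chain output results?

Stage 1: 24 dB above -37 dBFS, reduced 12:1 to 2 dB above → -35 dBFS.
Stage 2: -35 dBFS is at or below the -22 dBFS threshold — no compression; output -35 dBFS.
Stage 3: -35 dBFS is at or below the -24 dBFS threshold — no compression; make-up brings it to -28 dBFS.

-28 dBFS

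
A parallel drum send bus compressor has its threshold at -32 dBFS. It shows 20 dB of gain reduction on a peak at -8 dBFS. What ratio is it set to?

6:1

Input overshoot = -8 − (-32) = 24 dB.
Output overshoot = 24 − 20 = 4 dB.
Ratio = input overshoot / output overshoot = 24 / 4 = 6.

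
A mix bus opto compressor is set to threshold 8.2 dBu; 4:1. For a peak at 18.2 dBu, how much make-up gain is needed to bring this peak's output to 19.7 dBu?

Overshoot 10 dB → 10/4 = 2.5 dB after compression, so the compressed level is 8.2 + 2.5 = 10.7 dBu.
Make-up = target − compressed = 19.7 − 10.7 = 9 dB.

9 dB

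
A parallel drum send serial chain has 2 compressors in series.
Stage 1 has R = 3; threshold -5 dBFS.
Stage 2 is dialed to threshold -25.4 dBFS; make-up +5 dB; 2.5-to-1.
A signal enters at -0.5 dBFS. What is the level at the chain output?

Stage 1: -0.5 dBFS is 4.5 dB over -5 dBFS; at 3:1 that becomes 1.5 dB over, giving -3.5 dBFS.
Stage 2: overshoot 21.9 dB → 21.9/2.5 = 8.76 dB → -16.64 dBFS; +5 dB make-up → -11.64 dBFS.

-11.64 dBFS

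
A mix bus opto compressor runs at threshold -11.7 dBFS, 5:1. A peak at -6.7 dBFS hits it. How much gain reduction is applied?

4 dB

Overshoot = -6.7 − (-11.7) = 5 dB.
After 5:1 compression the overshoot becomes 5/5 = 1 dB.
GR = overshoot in − overshoot out = 5 − 1 = 4 dB.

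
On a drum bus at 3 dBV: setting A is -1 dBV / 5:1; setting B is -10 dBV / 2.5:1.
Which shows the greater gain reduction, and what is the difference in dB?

A: GR = 4 − 4/5 = 3.2 dB.
B: GR = 13 − 13/2.5 = 7.8 dB.
B applies 4.6 dB more gain reduction.

B, by 4.6 dB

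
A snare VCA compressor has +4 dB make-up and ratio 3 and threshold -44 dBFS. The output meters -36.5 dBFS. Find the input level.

-33.5 dBFS

Stripping the +4 dB make-up gives -40.5 dBFS at the gain stage.
Post-compression overshoot = -40.5 − (-44) = 3.5 dB.
Undo the ratio: input overshoot = 3.5 × 3 = 10.5 dB, giving input = -33.5 dBFS.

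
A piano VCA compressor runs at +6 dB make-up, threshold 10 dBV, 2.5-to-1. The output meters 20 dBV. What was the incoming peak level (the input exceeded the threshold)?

Stripping the +6 dB make-up gives 14 dBV at the gain stage.
Post-compression overshoot = 14 − 10 = 4 dB.
Undo the ratio: input overshoot = 4 × 2.5 = 10 dB, giving input = 20 dBV.

20 dBV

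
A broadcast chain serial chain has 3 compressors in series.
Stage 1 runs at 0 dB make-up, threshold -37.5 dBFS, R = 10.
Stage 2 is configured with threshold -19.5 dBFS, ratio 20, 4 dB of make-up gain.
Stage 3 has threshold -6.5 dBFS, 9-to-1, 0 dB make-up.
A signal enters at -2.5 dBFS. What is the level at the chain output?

-30 dBFS

Stage 1: 35 dB above -37.5 dBFS, reduced 10:1 to 3.5 dB above → -34 dBFS.
Stage 2: below threshold (-34 ≤ -19.5); passes unchanged; make-up brings it to -30 dBFS.
Stage 3: -30 dBFS is at or below the -6.5 dBFS threshold — no compression; output -30 dBFS.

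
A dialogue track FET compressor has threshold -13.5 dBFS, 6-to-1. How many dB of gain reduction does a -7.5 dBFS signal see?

Overshoot = -7.5 − (-13.5) = 6 dB.
A 6:1 ratio leaves 1 dB of that excess.
Gain reduction = 6 − 1 = 5 dB.

5 dB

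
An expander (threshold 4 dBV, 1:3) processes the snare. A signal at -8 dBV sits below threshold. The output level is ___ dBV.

-32 dBV

The input is 12 dB below the 4 dBV threshold.
A 1:3 expander multiplies undershoot by 3: 12 × 3 = 36 dB below threshold.
Output = 4 − 36 = -32 dBV.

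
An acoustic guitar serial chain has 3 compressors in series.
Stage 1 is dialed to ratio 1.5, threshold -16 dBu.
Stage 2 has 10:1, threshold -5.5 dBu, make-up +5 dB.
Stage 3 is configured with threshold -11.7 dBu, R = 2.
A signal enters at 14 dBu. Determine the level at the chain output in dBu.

Stage 1: overshoot 30 dB → 30/1.5 = 20 dB → 4 dBu.
Stage 2: 4 dBu is 9.5 dB over -5.5 dBu; at 10:1 that becomes 0.95 dB over, giving -4.55 dBu; +5 dB make-up → 0.45 dBu.
Stage 3: 0.45 dBu is 12.15 dB over -11.7 dBu; at 2:1 that becomes 6.075 dB over, giving -5.625 dBu.

-5.625 dBu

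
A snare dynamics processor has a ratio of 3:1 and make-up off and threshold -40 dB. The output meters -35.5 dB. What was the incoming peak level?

-26.5 dB

That's 4.5 dB above the -40 dB threshold.
Before 3:1 compression the overshoot was 4.5 × 3 = 13.5 dB, so input = -40 + 13.5 = -26.5 dB.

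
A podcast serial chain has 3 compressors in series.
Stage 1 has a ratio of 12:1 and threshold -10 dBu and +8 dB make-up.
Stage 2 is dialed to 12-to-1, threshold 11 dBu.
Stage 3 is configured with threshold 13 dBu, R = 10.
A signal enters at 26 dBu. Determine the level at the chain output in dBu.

Stage 1: 26 dBu is 36 dB over -10 dBu; at 12:1 that becomes 3 dB over, giving -7 dBu; +8 dB make-up → 1 dBu.
Stage 2: below threshold (1 ≤ 11); passes unchanged; output 1 dBu.
Stage 3: below threshold (1 ≤ 13); passes unchanged; output 1 dBu.

1 dBu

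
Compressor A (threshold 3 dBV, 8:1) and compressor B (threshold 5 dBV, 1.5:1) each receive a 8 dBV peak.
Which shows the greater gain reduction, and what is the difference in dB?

A, by 3.375 dB

A: overshoot 5 dB → output overshoot 0.625 dB → GR 4.375 dB.
B: overshoot 3 dB → output overshoot 2 dB → GR 1 dB.
A reduces 3.375 dB more.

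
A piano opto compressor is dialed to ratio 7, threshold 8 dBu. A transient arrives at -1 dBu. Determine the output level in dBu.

-1 dBu

-1 dBu is 9 dB below the 8 dBu threshold, so no gain reduction is applied.
Output = input = -1 dBu.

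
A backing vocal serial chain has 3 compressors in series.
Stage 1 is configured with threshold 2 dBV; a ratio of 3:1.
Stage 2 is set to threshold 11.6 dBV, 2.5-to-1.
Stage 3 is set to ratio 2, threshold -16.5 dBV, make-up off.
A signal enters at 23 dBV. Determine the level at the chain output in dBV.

-3.75 dBV

Stage 1: 21 dB above 2 dBV, reduced 3:1 to 7 dB above → 9 dBV.
Stage 2: 9 dBV is at or below the 11.6 dBV threshold — no compression; output 9 dBV.
Stage 3: 9 dBV is 25.5 dB over -16.5 dBV; at 2:1 that becomes 12.75 dB over, giving -3.75 dBV.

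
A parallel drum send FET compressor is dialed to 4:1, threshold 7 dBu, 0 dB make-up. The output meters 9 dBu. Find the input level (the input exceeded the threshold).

15 dBu

The compressed level sits 9 − 7 = 2 dB over threshold.
Before 4:1 compression the overshoot was 2 × 4 = 8 dB, so input = 7 + 8 = 15 dBu.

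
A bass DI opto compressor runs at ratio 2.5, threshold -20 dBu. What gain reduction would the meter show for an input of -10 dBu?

6 dB

Overshoot = -10 − (-20) = 10 dB.
At 2.5:1, output sits 10/2.5 = 4 dB above threshold.
Gain reduction = 10 − 4 = 6 dB.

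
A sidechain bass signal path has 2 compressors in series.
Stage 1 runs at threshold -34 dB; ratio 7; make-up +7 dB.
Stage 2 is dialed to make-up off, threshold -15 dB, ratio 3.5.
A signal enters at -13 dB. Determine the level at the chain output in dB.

-24 dB

Stage 1: -13 dB is 21 dB over -34 dB; at 7:1 that becomes 3 dB over, giving -31 dB; +7 dB make-up → -24 dB.
Stage 2: -24 dB is at or below the -15 dB threshold — no compression; output -24 dB.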